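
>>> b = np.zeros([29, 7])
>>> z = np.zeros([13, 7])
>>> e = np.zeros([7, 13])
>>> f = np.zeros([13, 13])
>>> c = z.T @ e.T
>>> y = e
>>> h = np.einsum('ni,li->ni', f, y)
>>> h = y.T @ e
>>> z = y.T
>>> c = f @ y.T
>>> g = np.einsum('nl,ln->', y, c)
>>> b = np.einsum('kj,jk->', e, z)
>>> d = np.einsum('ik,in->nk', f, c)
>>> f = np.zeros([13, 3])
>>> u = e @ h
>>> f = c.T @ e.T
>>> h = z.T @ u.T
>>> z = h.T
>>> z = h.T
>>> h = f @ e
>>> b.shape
()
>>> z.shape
(7, 7)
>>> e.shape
(7, 13)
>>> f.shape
(7, 7)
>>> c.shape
(13, 7)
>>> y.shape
(7, 13)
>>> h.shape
(7, 13)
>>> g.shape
()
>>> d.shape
(7, 13)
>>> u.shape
(7, 13)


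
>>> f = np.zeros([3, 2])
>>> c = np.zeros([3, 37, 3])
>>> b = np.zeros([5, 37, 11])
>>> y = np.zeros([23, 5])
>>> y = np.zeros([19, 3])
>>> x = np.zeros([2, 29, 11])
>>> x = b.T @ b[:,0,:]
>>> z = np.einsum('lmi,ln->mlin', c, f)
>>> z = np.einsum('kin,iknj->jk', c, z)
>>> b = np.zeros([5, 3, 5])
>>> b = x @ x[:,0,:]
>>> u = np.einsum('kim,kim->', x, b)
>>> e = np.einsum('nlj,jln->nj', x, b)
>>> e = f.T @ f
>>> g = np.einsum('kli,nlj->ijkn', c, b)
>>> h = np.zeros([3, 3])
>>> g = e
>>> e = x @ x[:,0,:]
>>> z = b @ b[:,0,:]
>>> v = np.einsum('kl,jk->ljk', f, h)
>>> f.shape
(3, 2)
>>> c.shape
(3, 37, 3)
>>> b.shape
(11, 37, 11)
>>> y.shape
(19, 3)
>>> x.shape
(11, 37, 11)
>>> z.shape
(11, 37, 11)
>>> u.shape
()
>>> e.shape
(11, 37, 11)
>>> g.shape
(2, 2)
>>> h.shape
(3, 3)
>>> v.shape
(2, 3, 3)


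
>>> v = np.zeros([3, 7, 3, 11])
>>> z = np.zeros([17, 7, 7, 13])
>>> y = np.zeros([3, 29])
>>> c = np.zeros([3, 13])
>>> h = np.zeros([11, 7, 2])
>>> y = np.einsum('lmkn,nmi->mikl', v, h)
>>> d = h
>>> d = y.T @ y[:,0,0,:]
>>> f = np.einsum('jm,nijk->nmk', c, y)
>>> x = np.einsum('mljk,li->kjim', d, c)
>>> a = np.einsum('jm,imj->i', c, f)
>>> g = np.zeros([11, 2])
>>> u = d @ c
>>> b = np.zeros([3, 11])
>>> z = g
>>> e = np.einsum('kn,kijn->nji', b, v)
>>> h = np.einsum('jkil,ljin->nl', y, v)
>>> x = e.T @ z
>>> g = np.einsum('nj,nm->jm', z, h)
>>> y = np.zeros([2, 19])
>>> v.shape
(3, 7, 3, 11)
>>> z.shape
(11, 2)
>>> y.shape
(2, 19)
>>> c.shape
(3, 13)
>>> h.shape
(11, 3)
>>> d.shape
(3, 3, 2, 3)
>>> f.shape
(7, 13, 3)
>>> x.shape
(7, 3, 2)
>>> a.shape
(7,)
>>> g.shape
(2, 3)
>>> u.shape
(3, 3, 2, 13)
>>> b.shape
(3, 11)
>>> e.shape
(11, 3, 7)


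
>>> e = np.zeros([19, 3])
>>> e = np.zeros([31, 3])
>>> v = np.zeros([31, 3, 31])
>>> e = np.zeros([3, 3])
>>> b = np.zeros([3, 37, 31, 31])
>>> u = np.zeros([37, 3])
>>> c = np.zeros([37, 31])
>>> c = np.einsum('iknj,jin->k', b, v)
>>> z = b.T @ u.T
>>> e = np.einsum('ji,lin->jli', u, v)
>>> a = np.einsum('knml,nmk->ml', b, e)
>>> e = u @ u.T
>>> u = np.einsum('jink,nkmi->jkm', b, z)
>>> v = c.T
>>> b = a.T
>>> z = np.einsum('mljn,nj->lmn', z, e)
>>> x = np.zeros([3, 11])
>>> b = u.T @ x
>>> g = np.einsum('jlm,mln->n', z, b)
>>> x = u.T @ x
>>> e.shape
(37, 37)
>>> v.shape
(37,)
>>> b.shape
(37, 31, 11)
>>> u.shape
(3, 31, 37)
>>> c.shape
(37,)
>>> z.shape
(31, 31, 37)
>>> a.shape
(31, 31)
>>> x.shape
(37, 31, 11)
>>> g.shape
(11,)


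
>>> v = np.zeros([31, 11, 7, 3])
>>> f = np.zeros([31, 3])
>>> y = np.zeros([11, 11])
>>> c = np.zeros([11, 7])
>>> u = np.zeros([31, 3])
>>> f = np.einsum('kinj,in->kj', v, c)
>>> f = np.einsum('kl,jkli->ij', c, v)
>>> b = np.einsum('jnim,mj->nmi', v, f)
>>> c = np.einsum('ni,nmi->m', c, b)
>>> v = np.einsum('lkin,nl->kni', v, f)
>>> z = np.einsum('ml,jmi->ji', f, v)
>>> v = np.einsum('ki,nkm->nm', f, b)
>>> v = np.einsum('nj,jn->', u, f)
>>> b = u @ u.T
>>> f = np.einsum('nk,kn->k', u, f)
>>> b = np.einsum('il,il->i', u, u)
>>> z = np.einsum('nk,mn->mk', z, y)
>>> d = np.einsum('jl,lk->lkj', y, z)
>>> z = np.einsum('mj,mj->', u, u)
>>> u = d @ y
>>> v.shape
()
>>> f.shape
(3,)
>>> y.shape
(11, 11)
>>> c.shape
(3,)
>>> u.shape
(11, 7, 11)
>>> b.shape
(31,)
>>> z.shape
()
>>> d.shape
(11, 7, 11)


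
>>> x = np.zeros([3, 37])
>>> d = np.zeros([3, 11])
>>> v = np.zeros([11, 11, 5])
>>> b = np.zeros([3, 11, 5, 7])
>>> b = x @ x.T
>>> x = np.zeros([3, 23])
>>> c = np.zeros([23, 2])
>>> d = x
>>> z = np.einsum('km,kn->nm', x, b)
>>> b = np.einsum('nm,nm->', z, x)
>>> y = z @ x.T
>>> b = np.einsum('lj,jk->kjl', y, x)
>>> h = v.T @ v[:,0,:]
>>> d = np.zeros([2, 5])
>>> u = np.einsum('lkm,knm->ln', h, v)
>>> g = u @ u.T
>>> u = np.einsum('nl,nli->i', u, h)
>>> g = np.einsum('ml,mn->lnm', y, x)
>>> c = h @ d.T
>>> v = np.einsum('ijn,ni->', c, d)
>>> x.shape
(3, 23)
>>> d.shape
(2, 5)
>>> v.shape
()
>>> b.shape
(23, 3, 3)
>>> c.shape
(5, 11, 2)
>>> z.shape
(3, 23)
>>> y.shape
(3, 3)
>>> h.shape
(5, 11, 5)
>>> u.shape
(5,)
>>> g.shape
(3, 23, 3)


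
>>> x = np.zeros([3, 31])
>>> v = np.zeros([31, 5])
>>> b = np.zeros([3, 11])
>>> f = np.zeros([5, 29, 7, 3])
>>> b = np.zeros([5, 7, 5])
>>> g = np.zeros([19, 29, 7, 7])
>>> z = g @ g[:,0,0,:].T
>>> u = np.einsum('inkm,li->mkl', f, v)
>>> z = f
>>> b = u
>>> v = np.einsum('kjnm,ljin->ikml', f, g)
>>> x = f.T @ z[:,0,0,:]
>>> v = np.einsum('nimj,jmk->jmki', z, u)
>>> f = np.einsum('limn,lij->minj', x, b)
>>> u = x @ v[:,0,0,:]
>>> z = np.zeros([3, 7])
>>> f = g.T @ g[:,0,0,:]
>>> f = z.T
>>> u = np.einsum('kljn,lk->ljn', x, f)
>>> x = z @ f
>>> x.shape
(3, 3)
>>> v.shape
(3, 7, 31, 29)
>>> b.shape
(3, 7, 31)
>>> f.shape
(7, 3)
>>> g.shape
(19, 29, 7, 7)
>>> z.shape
(3, 7)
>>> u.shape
(7, 29, 3)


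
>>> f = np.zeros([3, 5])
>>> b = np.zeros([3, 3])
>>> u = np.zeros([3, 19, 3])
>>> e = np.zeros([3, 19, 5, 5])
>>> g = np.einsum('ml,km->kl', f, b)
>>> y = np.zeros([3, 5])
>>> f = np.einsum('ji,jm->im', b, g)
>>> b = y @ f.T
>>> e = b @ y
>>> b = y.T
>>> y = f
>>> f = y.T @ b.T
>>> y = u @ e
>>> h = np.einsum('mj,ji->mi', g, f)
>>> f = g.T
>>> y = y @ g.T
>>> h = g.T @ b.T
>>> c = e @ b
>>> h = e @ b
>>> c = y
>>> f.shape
(5, 3)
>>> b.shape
(5, 3)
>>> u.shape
(3, 19, 3)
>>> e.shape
(3, 5)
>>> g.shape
(3, 5)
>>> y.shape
(3, 19, 3)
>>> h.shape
(3, 3)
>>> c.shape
(3, 19, 3)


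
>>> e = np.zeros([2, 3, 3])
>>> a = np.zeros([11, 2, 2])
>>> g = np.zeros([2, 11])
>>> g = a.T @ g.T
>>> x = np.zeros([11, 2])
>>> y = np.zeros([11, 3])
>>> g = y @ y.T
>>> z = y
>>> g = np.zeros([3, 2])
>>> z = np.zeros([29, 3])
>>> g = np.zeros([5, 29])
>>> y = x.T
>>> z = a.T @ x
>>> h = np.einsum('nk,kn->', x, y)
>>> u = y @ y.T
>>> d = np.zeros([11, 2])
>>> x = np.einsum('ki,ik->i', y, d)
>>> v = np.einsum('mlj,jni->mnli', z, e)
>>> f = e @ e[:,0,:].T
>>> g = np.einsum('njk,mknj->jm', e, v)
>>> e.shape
(2, 3, 3)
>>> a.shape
(11, 2, 2)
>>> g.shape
(3, 2)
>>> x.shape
(11,)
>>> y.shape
(2, 11)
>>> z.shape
(2, 2, 2)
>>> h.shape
()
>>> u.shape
(2, 2)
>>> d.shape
(11, 2)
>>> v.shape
(2, 3, 2, 3)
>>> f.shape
(2, 3, 2)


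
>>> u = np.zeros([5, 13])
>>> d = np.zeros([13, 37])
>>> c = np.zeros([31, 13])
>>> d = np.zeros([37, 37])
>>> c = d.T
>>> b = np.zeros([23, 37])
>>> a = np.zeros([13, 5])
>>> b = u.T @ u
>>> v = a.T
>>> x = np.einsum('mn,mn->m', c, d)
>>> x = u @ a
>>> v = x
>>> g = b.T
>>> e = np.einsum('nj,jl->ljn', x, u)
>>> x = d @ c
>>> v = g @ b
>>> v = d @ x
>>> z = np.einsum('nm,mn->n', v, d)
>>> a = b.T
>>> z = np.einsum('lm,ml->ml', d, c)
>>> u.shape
(5, 13)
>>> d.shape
(37, 37)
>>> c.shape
(37, 37)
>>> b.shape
(13, 13)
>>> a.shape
(13, 13)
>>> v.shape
(37, 37)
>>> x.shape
(37, 37)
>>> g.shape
(13, 13)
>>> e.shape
(13, 5, 5)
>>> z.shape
(37, 37)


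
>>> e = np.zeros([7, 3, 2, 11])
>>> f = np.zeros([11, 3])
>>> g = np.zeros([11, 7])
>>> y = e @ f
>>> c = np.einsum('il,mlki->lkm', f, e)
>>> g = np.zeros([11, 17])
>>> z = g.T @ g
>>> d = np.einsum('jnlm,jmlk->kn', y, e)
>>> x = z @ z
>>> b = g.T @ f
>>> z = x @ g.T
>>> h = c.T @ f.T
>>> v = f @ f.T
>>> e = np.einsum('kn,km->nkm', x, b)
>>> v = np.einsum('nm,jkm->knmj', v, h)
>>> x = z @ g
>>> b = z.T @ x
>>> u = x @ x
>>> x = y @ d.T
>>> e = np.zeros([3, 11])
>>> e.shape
(3, 11)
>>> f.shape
(11, 3)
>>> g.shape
(11, 17)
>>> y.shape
(7, 3, 2, 3)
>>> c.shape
(3, 2, 7)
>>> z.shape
(17, 11)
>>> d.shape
(11, 3)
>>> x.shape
(7, 3, 2, 11)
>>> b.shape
(11, 17)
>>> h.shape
(7, 2, 11)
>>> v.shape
(2, 11, 11, 7)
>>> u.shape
(17, 17)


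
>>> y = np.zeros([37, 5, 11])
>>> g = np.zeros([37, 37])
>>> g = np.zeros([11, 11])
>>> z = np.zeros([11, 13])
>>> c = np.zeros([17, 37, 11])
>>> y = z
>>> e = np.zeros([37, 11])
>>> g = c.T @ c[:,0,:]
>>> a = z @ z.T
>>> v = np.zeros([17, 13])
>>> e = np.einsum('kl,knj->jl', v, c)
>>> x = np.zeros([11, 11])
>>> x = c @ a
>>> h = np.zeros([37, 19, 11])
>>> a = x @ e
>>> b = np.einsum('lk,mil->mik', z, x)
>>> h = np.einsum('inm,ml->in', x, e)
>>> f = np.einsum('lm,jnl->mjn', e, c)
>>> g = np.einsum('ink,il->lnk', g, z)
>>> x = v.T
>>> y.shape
(11, 13)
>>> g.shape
(13, 37, 11)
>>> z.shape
(11, 13)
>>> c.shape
(17, 37, 11)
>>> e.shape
(11, 13)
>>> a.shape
(17, 37, 13)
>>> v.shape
(17, 13)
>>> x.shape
(13, 17)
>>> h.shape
(17, 37)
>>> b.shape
(17, 37, 13)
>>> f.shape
(13, 17, 37)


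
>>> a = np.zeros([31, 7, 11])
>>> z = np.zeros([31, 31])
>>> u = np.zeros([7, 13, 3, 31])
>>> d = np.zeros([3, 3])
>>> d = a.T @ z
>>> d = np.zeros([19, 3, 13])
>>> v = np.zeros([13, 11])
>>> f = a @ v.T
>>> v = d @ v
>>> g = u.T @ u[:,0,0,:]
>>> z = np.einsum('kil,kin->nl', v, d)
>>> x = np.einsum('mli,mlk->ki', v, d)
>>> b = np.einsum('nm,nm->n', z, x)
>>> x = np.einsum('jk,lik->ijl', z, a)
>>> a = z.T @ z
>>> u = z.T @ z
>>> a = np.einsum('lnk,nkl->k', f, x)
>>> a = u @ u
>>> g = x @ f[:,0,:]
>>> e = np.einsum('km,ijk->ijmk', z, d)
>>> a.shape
(11, 11)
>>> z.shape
(13, 11)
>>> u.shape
(11, 11)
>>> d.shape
(19, 3, 13)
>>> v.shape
(19, 3, 11)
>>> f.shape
(31, 7, 13)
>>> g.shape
(7, 13, 13)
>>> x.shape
(7, 13, 31)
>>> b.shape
(13,)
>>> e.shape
(19, 3, 11, 13)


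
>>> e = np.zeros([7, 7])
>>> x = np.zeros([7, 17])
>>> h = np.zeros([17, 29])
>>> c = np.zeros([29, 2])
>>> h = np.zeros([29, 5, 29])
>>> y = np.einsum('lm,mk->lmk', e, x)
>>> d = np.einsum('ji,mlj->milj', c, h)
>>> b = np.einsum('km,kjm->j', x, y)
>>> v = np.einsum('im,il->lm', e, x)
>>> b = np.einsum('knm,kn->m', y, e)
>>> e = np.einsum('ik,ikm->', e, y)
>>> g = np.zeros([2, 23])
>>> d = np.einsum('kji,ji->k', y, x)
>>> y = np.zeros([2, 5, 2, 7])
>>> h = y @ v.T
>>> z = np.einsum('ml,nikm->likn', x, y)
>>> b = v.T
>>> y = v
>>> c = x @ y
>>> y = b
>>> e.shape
()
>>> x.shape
(7, 17)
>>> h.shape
(2, 5, 2, 17)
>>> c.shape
(7, 7)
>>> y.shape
(7, 17)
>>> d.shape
(7,)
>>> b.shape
(7, 17)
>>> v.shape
(17, 7)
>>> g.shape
(2, 23)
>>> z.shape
(17, 5, 2, 2)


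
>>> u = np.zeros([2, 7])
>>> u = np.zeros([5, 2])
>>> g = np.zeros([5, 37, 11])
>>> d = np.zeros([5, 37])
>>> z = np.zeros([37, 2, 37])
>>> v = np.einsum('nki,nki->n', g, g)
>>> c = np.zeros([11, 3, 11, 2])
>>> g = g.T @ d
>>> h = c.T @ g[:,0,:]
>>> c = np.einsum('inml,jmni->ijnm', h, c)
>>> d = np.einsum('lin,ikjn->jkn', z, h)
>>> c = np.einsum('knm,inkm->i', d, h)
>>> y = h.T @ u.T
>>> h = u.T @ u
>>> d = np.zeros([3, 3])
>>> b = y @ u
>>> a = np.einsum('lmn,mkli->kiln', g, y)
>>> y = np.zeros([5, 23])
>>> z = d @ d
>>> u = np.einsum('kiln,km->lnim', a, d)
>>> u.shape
(11, 37, 5, 3)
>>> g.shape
(11, 37, 37)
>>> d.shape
(3, 3)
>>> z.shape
(3, 3)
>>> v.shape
(5,)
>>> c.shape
(2,)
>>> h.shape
(2, 2)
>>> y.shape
(5, 23)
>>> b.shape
(37, 3, 11, 2)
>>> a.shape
(3, 5, 11, 37)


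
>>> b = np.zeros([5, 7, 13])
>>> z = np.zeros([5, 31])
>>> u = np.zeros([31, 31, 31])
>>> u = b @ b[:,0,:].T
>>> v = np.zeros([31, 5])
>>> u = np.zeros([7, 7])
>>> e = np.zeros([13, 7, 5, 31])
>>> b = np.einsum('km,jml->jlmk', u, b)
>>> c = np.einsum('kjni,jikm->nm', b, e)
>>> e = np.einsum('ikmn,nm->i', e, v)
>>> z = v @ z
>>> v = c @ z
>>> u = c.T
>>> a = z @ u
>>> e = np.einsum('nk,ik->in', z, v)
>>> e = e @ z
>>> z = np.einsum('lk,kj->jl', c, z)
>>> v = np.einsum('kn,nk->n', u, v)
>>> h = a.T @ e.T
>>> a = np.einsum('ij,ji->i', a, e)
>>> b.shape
(5, 13, 7, 7)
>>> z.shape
(31, 7)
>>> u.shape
(31, 7)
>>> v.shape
(7,)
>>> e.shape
(7, 31)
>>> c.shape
(7, 31)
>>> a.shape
(31,)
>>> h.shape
(7, 7)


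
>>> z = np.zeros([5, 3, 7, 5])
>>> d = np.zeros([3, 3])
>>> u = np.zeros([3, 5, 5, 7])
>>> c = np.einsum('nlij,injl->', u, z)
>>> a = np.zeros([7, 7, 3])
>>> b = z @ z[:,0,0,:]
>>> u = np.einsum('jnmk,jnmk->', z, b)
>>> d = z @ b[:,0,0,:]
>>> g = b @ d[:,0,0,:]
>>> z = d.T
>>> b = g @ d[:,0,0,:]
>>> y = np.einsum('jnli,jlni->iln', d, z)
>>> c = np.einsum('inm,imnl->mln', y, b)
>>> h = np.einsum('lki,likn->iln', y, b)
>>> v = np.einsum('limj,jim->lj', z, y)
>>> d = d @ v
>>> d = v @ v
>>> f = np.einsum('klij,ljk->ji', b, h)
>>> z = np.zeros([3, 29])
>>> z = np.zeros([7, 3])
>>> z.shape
(7, 3)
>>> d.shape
(5, 5)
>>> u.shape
()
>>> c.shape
(3, 5, 7)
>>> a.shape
(7, 7, 3)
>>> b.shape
(5, 3, 7, 5)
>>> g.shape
(5, 3, 7, 5)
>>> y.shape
(5, 7, 3)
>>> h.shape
(3, 5, 5)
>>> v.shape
(5, 5)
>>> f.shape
(5, 7)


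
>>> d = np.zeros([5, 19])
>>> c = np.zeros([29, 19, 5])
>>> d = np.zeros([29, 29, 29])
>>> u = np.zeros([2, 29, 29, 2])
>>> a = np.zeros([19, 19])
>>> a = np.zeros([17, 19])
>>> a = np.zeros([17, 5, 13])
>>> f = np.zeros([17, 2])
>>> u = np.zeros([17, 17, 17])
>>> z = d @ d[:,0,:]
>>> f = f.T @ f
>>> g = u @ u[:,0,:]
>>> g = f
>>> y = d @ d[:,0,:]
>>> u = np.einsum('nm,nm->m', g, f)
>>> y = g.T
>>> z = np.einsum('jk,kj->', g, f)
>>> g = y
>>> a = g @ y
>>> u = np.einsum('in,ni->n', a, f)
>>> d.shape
(29, 29, 29)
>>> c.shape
(29, 19, 5)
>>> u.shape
(2,)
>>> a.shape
(2, 2)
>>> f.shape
(2, 2)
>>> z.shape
()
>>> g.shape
(2, 2)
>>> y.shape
(2, 2)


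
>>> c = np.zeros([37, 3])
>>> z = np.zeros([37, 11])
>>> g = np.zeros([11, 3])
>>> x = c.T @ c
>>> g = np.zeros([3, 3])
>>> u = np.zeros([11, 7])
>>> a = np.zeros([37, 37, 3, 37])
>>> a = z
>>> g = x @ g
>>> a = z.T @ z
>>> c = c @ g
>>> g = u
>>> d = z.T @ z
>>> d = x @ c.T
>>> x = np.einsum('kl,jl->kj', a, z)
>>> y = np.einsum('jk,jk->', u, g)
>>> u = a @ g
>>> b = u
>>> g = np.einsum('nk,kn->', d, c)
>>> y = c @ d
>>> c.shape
(37, 3)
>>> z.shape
(37, 11)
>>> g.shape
()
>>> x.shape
(11, 37)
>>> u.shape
(11, 7)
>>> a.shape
(11, 11)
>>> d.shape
(3, 37)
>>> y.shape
(37, 37)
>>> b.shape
(11, 7)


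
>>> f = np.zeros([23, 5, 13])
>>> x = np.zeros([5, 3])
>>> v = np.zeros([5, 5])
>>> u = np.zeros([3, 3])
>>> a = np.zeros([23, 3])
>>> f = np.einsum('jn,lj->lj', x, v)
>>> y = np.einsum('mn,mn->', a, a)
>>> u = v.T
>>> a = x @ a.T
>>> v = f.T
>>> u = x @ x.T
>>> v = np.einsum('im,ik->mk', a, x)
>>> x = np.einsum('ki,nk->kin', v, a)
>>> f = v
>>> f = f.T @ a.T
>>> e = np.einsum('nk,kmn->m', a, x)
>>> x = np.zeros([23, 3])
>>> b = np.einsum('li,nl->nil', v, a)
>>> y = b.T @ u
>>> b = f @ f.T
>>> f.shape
(3, 5)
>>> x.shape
(23, 3)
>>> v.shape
(23, 3)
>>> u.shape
(5, 5)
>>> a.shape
(5, 23)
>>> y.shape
(23, 3, 5)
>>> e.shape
(3,)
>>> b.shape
(3, 3)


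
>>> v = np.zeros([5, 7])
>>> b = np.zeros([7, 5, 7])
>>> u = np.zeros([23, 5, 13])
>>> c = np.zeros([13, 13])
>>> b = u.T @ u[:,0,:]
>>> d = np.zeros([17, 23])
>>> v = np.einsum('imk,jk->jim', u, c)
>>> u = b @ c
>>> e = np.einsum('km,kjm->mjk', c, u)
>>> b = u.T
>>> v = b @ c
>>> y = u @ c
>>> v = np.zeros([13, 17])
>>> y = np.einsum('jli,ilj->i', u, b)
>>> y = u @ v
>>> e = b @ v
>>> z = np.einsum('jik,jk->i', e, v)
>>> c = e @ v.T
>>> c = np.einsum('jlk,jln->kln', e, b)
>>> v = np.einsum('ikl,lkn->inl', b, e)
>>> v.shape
(13, 17, 13)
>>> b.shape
(13, 5, 13)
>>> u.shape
(13, 5, 13)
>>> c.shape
(17, 5, 13)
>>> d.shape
(17, 23)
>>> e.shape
(13, 5, 17)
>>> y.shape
(13, 5, 17)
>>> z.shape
(5,)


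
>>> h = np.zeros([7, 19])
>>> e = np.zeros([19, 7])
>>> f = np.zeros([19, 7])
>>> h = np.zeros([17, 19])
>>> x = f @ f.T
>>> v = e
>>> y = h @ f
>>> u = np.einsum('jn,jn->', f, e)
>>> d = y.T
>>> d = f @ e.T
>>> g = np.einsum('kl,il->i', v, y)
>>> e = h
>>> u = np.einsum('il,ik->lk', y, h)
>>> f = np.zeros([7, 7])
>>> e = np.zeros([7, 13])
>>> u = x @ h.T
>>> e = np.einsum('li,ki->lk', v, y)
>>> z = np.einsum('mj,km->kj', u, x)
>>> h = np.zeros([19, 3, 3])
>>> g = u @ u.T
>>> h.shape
(19, 3, 3)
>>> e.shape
(19, 17)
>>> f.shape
(7, 7)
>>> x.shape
(19, 19)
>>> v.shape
(19, 7)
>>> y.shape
(17, 7)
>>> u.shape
(19, 17)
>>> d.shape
(19, 19)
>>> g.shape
(19, 19)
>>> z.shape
(19, 17)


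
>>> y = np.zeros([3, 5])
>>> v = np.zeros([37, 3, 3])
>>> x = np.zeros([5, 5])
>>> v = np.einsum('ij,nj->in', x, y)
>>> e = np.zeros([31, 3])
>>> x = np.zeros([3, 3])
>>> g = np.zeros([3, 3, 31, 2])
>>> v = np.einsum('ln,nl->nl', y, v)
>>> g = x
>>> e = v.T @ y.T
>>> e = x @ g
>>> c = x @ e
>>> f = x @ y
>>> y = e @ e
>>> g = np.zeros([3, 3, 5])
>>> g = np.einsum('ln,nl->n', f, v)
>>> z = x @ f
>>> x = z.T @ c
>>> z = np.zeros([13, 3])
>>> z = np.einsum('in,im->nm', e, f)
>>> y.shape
(3, 3)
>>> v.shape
(5, 3)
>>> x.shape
(5, 3)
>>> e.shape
(3, 3)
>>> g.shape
(5,)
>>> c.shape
(3, 3)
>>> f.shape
(3, 5)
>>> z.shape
(3, 5)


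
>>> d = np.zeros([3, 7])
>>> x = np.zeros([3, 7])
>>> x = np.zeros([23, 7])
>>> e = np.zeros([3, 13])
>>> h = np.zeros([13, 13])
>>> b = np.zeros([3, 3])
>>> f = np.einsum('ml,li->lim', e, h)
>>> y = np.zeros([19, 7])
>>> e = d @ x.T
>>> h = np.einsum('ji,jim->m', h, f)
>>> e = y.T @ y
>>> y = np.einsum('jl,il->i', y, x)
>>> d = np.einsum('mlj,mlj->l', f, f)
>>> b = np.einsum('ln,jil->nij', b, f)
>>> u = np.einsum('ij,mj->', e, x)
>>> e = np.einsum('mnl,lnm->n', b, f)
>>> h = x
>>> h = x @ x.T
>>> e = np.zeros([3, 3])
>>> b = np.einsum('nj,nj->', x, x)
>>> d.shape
(13,)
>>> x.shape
(23, 7)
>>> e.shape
(3, 3)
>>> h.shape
(23, 23)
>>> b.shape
()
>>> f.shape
(13, 13, 3)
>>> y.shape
(23,)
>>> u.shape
()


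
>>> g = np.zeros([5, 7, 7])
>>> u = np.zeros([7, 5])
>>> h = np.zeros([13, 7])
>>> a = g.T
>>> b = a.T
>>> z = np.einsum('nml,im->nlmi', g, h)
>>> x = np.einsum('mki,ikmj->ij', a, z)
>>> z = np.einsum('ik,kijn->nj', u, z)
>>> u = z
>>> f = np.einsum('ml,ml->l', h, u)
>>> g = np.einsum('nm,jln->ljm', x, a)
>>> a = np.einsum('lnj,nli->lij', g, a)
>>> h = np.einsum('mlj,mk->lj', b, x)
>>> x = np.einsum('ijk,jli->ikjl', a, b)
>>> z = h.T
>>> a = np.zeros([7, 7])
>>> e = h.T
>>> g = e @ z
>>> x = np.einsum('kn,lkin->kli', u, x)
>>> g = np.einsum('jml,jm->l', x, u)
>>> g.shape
(5,)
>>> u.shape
(13, 7)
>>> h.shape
(7, 7)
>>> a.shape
(7, 7)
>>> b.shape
(5, 7, 7)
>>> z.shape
(7, 7)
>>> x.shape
(13, 7, 5)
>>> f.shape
(7,)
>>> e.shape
(7, 7)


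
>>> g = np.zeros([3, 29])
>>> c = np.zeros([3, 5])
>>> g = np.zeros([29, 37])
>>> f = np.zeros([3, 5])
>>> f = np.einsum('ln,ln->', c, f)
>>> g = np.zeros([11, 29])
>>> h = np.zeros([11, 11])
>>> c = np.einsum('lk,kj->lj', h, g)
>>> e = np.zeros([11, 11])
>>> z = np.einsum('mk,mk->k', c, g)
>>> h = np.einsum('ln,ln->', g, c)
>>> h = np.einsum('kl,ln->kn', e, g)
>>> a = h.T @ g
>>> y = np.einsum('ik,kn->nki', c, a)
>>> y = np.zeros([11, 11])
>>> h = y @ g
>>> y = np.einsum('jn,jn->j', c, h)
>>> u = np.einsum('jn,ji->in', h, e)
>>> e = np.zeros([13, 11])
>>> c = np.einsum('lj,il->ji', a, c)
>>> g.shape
(11, 29)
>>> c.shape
(29, 11)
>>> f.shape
()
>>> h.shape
(11, 29)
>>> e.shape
(13, 11)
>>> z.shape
(29,)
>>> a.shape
(29, 29)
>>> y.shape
(11,)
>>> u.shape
(11, 29)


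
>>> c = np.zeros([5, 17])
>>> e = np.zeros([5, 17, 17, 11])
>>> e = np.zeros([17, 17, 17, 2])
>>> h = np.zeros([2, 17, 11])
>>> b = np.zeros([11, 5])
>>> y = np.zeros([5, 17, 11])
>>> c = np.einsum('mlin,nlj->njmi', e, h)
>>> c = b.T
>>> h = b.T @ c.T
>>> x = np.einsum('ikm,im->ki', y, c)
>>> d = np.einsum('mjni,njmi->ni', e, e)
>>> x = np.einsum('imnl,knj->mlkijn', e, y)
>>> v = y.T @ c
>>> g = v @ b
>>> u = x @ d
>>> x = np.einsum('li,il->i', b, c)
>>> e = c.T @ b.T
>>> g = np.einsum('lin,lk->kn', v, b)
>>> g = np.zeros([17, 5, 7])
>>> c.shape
(5, 11)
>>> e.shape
(11, 11)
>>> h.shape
(5, 5)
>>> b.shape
(11, 5)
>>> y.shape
(5, 17, 11)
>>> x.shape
(5,)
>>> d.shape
(17, 2)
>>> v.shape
(11, 17, 11)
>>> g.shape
(17, 5, 7)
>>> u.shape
(17, 2, 5, 17, 11, 2)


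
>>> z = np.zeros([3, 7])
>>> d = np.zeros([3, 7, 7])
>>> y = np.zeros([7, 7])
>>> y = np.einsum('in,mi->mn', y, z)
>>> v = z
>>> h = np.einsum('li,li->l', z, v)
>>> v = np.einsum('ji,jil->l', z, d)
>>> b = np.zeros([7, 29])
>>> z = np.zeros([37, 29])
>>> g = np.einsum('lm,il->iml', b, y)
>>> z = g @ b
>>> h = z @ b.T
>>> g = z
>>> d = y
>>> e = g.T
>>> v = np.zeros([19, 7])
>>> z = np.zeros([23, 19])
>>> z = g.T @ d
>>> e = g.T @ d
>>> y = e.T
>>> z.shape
(29, 29, 7)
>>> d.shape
(3, 7)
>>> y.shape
(7, 29, 29)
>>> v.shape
(19, 7)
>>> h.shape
(3, 29, 7)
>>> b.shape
(7, 29)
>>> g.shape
(3, 29, 29)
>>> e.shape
(29, 29, 7)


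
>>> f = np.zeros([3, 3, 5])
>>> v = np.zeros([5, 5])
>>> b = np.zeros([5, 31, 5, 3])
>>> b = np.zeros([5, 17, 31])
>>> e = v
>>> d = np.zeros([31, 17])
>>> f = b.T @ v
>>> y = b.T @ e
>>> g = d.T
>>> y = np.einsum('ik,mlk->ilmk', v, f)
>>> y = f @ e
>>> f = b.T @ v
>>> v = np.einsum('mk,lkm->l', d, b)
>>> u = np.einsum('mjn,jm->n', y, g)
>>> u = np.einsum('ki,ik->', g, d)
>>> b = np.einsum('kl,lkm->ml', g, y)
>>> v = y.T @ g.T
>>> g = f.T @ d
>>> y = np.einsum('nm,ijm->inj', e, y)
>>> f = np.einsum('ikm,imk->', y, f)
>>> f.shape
()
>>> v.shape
(5, 17, 17)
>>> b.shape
(5, 31)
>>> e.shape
(5, 5)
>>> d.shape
(31, 17)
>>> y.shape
(31, 5, 17)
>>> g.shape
(5, 17, 17)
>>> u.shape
()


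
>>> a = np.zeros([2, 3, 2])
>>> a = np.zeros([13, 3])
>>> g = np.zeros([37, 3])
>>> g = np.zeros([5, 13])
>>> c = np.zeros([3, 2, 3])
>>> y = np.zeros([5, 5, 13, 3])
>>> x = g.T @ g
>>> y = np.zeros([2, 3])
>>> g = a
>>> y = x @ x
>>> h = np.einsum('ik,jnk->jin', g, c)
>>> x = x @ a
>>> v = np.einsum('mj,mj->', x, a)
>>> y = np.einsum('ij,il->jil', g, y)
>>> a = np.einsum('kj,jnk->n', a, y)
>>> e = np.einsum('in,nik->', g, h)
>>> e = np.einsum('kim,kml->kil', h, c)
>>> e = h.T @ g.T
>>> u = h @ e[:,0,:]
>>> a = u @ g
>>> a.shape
(3, 13, 3)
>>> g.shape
(13, 3)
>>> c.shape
(3, 2, 3)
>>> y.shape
(3, 13, 13)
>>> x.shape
(13, 3)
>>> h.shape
(3, 13, 2)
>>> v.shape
()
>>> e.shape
(2, 13, 13)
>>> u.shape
(3, 13, 13)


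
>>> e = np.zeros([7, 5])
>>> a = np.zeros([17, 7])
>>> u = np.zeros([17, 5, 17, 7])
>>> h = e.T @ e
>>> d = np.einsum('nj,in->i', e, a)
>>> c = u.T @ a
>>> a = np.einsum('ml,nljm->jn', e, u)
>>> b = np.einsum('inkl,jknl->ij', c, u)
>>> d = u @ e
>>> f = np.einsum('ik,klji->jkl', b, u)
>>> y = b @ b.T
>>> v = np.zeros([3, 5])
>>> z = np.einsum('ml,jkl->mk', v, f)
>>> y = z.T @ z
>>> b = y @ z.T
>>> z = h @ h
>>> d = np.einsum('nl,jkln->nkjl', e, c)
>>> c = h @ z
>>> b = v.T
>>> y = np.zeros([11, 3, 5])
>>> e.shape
(7, 5)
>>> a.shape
(17, 17)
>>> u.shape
(17, 5, 17, 7)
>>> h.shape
(5, 5)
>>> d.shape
(7, 17, 7, 5)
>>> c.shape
(5, 5)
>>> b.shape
(5, 3)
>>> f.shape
(17, 17, 5)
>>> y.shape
(11, 3, 5)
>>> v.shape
(3, 5)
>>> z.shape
(5, 5)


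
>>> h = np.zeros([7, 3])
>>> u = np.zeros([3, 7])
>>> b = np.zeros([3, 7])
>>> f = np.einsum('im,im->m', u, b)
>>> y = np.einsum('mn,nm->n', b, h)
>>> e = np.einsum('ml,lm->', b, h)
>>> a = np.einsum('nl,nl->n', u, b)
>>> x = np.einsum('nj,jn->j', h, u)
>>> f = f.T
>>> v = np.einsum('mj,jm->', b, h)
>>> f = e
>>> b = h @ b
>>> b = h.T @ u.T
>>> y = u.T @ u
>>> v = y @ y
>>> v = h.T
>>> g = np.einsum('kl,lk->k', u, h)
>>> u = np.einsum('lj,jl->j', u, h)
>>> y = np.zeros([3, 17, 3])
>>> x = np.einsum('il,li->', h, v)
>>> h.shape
(7, 3)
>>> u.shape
(7,)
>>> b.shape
(3, 3)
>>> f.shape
()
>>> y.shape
(3, 17, 3)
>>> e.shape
()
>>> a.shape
(3,)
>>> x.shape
()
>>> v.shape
(3, 7)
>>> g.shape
(3,)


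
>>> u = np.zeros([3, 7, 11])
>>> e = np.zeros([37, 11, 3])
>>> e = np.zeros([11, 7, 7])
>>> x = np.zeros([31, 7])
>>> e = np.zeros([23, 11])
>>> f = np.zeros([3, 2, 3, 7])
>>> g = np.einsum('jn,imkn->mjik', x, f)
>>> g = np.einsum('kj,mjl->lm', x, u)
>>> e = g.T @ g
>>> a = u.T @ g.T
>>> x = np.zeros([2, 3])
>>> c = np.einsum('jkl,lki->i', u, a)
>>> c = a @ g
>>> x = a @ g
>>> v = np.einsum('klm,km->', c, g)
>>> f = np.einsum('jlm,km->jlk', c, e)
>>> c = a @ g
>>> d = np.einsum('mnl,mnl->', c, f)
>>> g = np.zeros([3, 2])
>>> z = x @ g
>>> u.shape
(3, 7, 11)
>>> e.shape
(3, 3)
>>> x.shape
(11, 7, 3)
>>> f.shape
(11, 7, 3)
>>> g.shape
(3, 2)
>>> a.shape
(11, 7, 11)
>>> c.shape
(11, 7, 3)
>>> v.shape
()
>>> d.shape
()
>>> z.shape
(11, 7, 2)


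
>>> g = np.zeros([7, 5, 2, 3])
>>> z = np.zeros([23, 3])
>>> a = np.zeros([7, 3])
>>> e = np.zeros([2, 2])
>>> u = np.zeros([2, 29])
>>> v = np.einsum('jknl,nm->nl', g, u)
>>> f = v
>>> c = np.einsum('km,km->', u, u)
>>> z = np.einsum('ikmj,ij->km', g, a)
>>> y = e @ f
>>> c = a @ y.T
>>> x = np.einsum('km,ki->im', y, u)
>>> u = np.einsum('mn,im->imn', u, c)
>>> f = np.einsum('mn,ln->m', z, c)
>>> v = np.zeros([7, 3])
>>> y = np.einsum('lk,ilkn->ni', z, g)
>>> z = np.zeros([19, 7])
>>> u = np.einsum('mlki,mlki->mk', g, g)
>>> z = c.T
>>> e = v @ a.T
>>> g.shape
(7, 5, 2, 3)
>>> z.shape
(2, 7)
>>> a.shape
(7, 3)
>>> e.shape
(7, 7)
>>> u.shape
(7, 2)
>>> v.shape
(7, 3)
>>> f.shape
(5,)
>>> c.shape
(7, 2)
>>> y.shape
(3, 7)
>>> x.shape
(29, 3)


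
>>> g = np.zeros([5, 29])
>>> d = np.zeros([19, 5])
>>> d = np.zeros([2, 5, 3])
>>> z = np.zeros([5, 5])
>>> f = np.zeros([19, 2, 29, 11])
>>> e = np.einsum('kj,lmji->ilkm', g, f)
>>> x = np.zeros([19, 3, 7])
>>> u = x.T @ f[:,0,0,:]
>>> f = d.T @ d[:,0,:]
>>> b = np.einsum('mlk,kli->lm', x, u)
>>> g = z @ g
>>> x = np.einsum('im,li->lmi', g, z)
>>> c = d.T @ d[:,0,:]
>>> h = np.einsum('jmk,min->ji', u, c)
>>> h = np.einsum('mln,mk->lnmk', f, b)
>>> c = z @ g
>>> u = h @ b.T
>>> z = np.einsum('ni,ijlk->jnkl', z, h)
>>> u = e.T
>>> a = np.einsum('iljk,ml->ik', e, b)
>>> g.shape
(5, 29)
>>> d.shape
(2, 5, 3)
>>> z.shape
(3, 5, 19, 3)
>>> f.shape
(3, 5, 3)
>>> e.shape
(11, 19, 5, 2)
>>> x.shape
(5, 29, 5)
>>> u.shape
(2, 5, 19, 11)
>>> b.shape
(3, 19)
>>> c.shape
(5, 29)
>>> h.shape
(5, 3, 3, 19)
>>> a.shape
(11, 2)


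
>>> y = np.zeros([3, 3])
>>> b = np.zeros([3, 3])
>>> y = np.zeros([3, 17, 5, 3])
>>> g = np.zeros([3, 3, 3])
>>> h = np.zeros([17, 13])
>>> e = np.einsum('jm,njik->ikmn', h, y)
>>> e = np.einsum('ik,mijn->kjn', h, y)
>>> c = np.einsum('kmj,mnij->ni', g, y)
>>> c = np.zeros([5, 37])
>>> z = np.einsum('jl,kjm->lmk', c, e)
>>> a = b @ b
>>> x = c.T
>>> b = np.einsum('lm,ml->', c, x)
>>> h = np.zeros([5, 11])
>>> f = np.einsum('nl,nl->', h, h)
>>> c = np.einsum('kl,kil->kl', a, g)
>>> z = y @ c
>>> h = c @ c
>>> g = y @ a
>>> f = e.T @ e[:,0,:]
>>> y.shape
(3, 17, 5, 3)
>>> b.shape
()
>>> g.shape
(3, 17, 5, 3)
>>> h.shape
(3, 3)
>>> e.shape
(13, 5, 3)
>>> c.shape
(3, 3)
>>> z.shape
(3, 17, 5, 3)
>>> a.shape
(3, 3)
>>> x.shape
(37, 5)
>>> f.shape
(3, 5, 3)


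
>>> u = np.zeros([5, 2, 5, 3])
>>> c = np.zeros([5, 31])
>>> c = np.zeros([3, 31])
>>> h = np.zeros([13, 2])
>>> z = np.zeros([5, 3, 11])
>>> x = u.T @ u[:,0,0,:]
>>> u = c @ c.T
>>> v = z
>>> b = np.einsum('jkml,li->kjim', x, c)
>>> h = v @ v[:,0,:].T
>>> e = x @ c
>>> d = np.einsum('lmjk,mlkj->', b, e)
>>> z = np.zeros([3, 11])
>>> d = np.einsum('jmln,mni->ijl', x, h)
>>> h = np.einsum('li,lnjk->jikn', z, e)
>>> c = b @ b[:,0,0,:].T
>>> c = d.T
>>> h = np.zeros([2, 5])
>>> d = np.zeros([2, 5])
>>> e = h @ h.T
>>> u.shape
(3, 3)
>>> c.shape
(2, 3, 5)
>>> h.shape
(2, 5)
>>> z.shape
(3, 11)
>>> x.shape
(3, 5, 2, 3)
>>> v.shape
(5, 3, 11)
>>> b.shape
(5, 3, 31, 2)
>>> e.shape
(2, 2)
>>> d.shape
(2, 5)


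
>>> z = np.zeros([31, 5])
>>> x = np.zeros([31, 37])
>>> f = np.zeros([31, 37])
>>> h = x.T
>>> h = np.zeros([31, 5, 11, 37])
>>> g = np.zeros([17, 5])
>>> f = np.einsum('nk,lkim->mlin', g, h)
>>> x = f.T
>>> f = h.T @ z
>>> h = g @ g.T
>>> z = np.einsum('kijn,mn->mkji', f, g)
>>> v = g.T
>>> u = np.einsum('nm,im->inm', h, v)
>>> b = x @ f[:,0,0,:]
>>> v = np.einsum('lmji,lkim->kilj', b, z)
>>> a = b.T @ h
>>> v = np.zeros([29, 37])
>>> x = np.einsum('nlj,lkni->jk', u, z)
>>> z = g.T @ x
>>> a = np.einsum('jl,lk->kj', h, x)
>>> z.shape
(5, 37)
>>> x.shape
(17, 37)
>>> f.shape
(37, 11, 5, 5)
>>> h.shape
(17, 17)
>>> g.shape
(17, 5)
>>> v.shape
(29, 37)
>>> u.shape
(5, 17, 17)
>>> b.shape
(17, 11, 31, 5)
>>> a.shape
(37, 17)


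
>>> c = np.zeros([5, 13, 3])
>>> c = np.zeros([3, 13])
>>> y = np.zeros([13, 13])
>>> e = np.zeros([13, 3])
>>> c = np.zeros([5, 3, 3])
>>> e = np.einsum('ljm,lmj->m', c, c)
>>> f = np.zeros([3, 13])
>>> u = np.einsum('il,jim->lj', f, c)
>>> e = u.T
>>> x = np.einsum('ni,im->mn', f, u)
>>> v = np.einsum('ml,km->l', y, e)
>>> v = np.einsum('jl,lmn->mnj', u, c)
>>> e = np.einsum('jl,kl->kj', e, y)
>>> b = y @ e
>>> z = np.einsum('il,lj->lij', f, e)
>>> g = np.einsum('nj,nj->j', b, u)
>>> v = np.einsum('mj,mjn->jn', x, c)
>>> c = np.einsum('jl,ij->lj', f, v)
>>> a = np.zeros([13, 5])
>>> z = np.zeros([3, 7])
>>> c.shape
(13, 3)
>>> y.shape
(13, 13)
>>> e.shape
(13, 5)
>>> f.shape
(3, 13)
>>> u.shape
(13, 5)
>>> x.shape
(5, 3)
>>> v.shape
(3, 3)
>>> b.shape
(13, 5)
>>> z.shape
(3, 7)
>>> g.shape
(5,)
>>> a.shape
(13, 5)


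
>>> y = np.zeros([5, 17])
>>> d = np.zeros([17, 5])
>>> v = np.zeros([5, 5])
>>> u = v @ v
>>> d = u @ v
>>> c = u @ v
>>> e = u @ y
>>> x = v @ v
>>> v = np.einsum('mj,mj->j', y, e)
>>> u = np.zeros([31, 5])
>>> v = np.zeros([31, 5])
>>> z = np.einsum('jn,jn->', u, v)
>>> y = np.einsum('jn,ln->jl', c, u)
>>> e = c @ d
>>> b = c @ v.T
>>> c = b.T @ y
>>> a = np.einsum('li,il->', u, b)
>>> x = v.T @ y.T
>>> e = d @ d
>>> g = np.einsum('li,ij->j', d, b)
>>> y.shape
(5, 31)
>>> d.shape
(5, 5)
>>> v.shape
(31, 5)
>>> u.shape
(31, 5)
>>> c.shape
(31, 31)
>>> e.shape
(5, 5)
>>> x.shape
(5, 5)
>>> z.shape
()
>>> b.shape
(5, 31)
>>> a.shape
()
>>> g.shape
(31,)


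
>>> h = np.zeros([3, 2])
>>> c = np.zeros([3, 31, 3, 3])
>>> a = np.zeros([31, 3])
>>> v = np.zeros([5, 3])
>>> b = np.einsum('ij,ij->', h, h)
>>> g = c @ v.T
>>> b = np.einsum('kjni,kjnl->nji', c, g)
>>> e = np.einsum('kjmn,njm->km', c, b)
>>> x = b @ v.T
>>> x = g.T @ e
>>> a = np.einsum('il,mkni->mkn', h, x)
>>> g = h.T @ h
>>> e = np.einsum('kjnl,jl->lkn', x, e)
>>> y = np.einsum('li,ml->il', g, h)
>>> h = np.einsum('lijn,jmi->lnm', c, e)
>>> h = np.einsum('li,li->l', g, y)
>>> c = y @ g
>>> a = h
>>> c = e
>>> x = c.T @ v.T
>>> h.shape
(2,)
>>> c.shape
(3, 5, 31)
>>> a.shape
(2,)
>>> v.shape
(5, 3)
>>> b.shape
(3, 31, 3)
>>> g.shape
(2, 2)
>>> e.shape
(3, 5, 31)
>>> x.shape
(31, 5, 5)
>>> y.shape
(2, 2)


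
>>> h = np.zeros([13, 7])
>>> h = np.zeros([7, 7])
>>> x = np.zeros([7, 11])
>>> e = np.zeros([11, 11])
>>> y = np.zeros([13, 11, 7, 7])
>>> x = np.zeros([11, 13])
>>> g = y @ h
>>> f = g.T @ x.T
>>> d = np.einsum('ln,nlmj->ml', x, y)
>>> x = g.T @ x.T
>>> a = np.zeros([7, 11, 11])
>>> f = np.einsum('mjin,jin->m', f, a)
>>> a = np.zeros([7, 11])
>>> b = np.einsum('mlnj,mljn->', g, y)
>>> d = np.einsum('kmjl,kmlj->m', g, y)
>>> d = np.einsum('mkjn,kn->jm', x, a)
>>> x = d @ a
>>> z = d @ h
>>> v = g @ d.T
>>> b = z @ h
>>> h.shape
(7, 7)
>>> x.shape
(11, 11)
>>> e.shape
(11, 11)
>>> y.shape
(13, 11, 7, 7)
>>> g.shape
(13, 11, 7, 7)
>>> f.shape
(7,)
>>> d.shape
(11, 7)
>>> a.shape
(7, 11)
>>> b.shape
(11, 7)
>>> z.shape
(11, 7)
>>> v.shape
(13, 11, 7, 11)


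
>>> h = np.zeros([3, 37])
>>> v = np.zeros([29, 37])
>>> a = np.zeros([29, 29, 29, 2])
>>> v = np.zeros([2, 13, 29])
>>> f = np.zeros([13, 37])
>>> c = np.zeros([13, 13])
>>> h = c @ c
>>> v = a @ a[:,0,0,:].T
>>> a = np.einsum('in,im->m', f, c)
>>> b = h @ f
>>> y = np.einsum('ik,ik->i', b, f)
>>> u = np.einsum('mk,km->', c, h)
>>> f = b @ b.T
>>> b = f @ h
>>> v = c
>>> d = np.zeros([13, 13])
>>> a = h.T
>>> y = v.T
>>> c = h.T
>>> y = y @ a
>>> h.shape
(13, 13)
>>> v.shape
(13, 13)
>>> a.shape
(13, 13)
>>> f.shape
(13, 13)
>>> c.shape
(13, 13)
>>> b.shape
(13, 13)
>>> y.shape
(13, 13)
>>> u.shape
()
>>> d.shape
(13, 13)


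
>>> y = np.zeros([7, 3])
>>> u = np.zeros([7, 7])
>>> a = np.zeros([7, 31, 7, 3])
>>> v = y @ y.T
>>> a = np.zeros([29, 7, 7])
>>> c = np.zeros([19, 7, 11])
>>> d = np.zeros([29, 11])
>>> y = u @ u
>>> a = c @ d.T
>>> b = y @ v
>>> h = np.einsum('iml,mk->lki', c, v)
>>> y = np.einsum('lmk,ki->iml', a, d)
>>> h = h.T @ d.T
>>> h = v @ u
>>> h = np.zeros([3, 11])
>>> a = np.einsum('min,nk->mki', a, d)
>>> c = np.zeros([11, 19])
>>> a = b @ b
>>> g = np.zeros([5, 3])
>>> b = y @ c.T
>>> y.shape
(11, 7, 19)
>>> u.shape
(7, 7)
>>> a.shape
(7, 7)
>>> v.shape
(7, 7)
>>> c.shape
(11, 19)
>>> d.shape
(29, 11)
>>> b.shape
(11, 7, 11)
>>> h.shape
(3, 11)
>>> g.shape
(5, 3)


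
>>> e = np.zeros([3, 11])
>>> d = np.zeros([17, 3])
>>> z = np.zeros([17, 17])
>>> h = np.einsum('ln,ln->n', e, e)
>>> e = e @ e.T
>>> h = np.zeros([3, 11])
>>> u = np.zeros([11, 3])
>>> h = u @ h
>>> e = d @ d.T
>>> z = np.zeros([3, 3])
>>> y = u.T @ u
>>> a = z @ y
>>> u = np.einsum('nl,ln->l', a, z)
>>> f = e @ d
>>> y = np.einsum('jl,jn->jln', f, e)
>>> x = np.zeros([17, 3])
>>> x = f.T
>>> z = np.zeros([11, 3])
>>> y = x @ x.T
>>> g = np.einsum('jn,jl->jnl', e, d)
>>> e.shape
(17, 17)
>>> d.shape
(17, 3)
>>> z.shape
(11, 3)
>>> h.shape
(11, 11)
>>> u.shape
(3,)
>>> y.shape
(3, 3)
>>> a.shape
(3, 3)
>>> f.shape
(17, 3)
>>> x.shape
(3, 17)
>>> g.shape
(17, 17, 3)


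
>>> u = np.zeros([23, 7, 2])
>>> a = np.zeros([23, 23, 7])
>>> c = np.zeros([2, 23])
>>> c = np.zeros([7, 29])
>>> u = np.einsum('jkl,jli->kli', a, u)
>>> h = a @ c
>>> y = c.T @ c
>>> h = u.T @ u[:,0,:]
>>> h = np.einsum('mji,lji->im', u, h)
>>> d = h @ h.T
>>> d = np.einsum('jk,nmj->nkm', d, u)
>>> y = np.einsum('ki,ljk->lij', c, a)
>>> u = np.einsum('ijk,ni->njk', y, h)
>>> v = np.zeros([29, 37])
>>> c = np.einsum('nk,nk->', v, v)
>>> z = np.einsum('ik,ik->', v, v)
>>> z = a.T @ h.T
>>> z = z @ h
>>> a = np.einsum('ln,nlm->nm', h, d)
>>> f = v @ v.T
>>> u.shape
(2, 29, 23)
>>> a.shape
(23, 7)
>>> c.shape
()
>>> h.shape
(2, 23)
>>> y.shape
(23, 29, 23)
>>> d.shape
(23, 2, 7)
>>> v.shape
(29, 37)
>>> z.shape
(7, 23, 23)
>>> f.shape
(29, 29)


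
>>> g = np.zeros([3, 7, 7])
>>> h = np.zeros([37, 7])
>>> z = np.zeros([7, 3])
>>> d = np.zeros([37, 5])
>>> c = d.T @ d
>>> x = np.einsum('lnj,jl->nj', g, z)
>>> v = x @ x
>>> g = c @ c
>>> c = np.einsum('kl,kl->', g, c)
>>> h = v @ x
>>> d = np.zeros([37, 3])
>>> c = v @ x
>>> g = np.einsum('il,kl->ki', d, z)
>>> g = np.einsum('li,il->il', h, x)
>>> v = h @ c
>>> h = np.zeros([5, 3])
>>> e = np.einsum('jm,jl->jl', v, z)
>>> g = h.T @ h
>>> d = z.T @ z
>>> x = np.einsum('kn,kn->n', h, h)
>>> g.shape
(3, 3)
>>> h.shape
(5, 3)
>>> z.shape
(7, 3)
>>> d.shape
(3, 3)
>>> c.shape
(7, 7)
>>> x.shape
(3,)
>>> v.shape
(7, 7)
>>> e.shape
(7, 3)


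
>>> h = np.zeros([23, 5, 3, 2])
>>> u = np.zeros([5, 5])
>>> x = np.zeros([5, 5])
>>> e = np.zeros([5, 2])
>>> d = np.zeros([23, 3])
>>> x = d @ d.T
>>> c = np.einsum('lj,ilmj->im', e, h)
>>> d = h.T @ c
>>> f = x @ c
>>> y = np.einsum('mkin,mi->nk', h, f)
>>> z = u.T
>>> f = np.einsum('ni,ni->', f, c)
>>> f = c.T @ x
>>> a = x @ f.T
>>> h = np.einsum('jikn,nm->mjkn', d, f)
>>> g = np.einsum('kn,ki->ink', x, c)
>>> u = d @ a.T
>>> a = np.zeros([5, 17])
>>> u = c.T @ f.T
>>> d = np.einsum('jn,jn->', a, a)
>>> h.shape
(23, 2, 5, 3)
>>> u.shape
(3, 3)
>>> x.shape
(23, 23)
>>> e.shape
(5, 2)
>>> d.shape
()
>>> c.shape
(23, 3)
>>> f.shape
(3, 23)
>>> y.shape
(2, 5)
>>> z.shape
(5, 5)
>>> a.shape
(5, 17)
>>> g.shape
(3, 23, 23)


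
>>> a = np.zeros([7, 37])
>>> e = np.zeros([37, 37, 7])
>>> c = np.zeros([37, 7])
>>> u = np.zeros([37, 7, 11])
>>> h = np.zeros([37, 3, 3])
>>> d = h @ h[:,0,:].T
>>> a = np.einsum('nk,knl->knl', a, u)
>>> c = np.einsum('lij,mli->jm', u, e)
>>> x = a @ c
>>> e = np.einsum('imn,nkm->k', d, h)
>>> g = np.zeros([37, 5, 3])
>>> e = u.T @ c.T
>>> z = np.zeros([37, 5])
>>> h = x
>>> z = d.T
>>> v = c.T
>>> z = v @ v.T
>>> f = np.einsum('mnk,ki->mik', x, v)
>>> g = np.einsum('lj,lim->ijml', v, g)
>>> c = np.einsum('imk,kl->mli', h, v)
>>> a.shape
(37, 7, 11)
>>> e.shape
(11, 7, 11)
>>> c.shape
(7, 11, 37)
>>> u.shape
(37, 7, 11)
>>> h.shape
(37, 7, 37)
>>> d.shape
(37, 3, 37)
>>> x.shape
(37, 7, 37)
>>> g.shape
(5, 11, 3, 37)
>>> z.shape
(37, 37)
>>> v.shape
(37, 11)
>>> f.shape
(37, 11, 37)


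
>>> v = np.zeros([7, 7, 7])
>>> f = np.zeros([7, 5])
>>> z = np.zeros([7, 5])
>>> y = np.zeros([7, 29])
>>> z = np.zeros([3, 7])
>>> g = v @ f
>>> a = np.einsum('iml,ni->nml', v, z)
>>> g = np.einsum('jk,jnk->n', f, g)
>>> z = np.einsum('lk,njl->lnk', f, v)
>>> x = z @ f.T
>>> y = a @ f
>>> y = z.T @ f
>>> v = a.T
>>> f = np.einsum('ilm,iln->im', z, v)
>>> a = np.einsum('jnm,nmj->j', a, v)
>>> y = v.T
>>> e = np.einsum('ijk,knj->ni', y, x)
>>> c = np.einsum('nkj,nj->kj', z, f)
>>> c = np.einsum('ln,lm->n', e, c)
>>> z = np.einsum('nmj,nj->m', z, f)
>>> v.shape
(7, 7, 3)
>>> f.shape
(7, 5)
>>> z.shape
(7,)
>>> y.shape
(3, 7, 7)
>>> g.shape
(7,)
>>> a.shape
(3,)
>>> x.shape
(7, 7, 7)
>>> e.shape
(7, 3)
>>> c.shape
(3,)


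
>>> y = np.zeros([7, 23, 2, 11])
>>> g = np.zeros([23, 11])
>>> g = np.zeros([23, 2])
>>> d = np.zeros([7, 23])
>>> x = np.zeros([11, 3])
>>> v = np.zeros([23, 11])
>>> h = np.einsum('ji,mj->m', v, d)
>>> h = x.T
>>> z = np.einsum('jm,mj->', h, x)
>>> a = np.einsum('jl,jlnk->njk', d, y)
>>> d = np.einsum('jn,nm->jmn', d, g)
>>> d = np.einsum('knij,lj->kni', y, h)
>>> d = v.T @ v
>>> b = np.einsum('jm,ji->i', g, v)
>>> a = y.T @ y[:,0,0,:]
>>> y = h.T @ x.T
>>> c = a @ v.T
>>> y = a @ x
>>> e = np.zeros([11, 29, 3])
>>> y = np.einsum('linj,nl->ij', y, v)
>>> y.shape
(2, 3)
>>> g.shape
(23, 2)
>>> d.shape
(11, 11)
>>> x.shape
(11, 3)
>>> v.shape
(23, 11)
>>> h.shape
(3, 11)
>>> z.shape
()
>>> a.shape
(11, 2, 23, 11)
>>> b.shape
(11,)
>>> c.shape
(11, 2, 23, 23)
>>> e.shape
(11, 29, 3)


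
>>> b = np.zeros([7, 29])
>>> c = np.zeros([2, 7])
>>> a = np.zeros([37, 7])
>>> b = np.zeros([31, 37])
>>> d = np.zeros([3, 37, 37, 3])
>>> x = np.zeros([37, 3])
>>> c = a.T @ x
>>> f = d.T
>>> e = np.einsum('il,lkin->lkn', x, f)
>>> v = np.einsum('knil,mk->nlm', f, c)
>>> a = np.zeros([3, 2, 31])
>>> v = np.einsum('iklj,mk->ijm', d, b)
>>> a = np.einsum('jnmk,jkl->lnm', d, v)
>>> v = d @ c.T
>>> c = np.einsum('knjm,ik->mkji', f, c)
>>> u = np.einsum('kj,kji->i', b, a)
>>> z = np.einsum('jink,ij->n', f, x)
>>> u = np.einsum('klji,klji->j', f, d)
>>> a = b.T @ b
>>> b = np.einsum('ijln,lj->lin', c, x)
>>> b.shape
(37, 3, 7)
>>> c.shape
(3, 3, 37, 7)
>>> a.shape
(37, 37)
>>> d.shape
(3, 37, 37, 3)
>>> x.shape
(37, 3)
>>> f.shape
(3, 37, 37, 3)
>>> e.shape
(3, 37, 3)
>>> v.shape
(3, 37, 37, 7)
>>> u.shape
(37,)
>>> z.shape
(37,)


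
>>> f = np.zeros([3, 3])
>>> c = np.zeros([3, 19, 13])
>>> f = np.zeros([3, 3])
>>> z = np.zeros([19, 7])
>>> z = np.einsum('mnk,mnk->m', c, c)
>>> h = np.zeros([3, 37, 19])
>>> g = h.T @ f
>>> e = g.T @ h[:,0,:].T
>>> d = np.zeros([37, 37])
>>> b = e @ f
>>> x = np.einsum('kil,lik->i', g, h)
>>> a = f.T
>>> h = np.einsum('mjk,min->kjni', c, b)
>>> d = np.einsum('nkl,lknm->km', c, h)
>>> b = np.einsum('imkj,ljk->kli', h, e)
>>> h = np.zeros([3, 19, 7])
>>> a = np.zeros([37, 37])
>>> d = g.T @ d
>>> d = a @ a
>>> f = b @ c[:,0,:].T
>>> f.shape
(3, 3, 3)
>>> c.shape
(3, 19, 13)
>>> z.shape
(3,)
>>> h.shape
(3, 19, 7)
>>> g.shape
(19, 37, 3)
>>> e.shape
(3, 37, 3)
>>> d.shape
(37, 37)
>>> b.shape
(3, 3, 13)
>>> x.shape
(37,)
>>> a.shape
(37, 37)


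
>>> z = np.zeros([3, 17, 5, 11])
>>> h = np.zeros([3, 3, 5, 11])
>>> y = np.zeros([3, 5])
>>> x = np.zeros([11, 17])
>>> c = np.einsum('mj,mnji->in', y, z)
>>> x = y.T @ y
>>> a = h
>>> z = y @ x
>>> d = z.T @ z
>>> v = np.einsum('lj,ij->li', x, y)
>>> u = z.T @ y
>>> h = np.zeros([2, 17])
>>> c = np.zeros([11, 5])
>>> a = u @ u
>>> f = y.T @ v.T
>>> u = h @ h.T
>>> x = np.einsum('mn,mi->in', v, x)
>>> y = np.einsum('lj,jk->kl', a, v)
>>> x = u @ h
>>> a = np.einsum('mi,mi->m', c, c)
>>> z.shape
(3, 5)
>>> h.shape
(2, 17)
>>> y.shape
(3, 5)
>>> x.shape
(2, 17)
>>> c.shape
(11, 5)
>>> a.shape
(11,)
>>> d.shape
(5, 5)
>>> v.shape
(5, 3)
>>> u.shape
(2, 2)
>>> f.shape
(5, 5)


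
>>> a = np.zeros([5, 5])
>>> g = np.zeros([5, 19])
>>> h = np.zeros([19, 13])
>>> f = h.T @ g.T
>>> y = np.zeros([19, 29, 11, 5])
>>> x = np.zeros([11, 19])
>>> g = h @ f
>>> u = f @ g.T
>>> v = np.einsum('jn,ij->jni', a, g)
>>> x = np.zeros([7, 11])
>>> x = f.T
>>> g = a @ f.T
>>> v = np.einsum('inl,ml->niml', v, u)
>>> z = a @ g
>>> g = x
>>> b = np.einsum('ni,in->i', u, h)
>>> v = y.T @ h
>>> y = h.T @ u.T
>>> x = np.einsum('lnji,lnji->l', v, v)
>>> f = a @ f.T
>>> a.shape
(5, 5)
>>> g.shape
(5, 13)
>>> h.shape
(19, 13)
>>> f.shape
(5, 13)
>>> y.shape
(13, 13)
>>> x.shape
(5,)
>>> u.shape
(13, 19)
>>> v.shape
(5, 11, 29, 13)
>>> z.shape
(5, 13)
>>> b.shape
(19,)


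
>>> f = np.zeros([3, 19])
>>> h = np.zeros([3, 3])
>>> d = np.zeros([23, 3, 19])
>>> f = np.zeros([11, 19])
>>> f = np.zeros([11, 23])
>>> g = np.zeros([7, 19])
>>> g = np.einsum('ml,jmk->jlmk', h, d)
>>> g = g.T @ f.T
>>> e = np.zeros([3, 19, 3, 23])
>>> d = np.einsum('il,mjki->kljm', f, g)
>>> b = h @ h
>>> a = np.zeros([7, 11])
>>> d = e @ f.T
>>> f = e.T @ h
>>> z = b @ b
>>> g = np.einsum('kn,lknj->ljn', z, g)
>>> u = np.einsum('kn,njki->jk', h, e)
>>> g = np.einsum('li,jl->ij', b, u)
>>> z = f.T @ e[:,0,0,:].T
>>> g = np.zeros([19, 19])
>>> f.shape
(23, 3, 19, 3)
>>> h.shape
(3, 3)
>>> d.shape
(3, 19, 3, 11)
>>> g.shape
(19, 19)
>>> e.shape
(3, 19, 3, 23)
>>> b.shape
(3, 3)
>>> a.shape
(7, 11)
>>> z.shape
(3, 19, 3, 3)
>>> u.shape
(19, 3)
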